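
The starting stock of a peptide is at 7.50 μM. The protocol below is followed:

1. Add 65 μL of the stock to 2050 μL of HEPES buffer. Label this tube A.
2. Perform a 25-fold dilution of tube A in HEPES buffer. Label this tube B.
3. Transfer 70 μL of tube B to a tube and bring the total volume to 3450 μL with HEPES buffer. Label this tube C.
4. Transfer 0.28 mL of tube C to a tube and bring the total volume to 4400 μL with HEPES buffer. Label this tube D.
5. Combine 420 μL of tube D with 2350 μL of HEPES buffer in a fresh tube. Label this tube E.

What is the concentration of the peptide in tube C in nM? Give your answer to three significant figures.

Step 1: 65 μL + 2050 μL = 2115 μL total → factor 2115/65 = 32.538
Step 2: 25-fold → factor 25
Step 3: 70 μL brought to 3450 μL → factor 3450/70 = 49.286
Dilution factor through tube C = 32.538 × 25 × 49.286 = 40092
[tube C] = 7.50 μM / 40092 = 0.0001871 μM = 0.187 nM

0.187 nM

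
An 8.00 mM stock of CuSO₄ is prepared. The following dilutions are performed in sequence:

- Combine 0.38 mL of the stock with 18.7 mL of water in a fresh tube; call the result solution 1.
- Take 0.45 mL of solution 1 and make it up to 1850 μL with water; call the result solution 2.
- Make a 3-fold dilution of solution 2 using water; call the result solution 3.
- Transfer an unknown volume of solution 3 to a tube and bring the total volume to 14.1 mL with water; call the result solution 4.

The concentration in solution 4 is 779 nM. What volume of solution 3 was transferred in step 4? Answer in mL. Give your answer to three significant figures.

Step 1: 0.38 mL + 18.7 mL = 19.08 mL total → factor 19.08/0.38 = 50.211
Step 2: 0.45 mL brought to 1850 μL → factor 1.85/0.45 = 4.1111
Step 3: 3-fold → factor 3
Step 4: v brought to 14.1 mL → factor = 14.1 mL/v
Product of known-step factors = 619.26
Overall factor = 8.00 mM / (779 nM) = 10270
Step-4 factor = 10270 / 619.26 = 16.584
v = 14.1 mL / 16.584 = 0.850 mL

0.850 mL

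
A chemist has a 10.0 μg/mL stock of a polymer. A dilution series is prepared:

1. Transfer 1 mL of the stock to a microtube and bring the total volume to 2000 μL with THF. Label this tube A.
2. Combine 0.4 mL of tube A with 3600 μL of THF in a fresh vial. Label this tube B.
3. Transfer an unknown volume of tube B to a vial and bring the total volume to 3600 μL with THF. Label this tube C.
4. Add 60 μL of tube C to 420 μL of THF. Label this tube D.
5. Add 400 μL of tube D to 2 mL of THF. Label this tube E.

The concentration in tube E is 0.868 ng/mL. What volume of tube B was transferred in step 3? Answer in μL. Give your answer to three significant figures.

300 μL

Step 1: 1 mL brought to 2000 μL → factor 2/1 = 2
Step 2: 0.4 mL + 3600 μL = 4 mL total → factor 4/0.4 = 10
Step 3: v brought to 3600 μL → factor = 3600 μL/v
Step 4: 60 μL + 420 μL = 480 μL total → factor 480/60 = 8
Step 5: 400 μL + 2 mL = 2400 μL total → factor 2400/400 = 6
Product of known-step factors = 960
Overall factor = 10.0 μg/mL / (0.868 ng/mL) = 11521
Step-3 factor = 11521 / 960 = 12.001
v = 3600 μL / 12.001 = 300 μL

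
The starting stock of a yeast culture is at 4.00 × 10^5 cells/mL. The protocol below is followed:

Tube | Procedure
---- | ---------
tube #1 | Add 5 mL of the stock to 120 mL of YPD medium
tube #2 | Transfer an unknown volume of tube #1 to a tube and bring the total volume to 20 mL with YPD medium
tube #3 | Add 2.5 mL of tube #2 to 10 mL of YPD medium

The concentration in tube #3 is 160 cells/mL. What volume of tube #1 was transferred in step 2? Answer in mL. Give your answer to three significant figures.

1.00 mL

Step 1: 5 mL + 120 mL = 125 mL total → factor 125/5 = 25
Step 2: v brought to 20 mL → factor = 20 mL/v
Step 3: 2.5 mL + 10 mL = 12.5 mL total → factor 12.5/2.5 = 5
Product of known-step factors = 125
Overall factor = 4.00 × 10^5 cells/mL / (160 cells/mL) = 2500
Step-2 factor = 2500 / 125 = 20
v = 20 mL / 20 = 1.00 mL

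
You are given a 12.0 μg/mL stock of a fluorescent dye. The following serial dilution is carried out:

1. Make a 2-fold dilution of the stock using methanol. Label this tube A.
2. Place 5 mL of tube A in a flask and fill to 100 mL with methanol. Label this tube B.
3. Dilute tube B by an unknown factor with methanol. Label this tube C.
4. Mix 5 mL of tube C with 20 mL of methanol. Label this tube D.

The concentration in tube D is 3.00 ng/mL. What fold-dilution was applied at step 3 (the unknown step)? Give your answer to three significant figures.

20.0-fold

Step 1: 2-fold → factor 2
Step 2: 5 mL brought to 100 mL → factor 100/5 = 20
Step 3: unknown factor x
Step 4: 5 mL + 20 mL = 25 mL total → factor 25/5 = 5
Product of known-step factors = 200
Overall factor = 12.0 μg/mL / (3.00 ng/mL) = 4000
x = 4000 / 200 = 20.0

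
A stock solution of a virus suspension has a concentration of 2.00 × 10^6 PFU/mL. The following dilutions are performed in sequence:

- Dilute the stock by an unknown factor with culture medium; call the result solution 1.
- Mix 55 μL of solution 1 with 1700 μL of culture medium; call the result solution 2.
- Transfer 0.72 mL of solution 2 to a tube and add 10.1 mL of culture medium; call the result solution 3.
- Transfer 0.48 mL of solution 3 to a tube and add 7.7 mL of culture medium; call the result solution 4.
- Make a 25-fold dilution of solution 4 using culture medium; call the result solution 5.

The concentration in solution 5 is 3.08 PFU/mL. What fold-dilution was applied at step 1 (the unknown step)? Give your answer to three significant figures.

3.18-fold

Step 1: unknown factor x
Step 2: 55 μL + 1700 μL = 1755 μL total → factor 1755/55 = 31.909
Step 3: 0.72 mL + 10.1 mL = 10.82 mL total → factor 10.82/0.72 = 15.028
Step 4: 0.48 mL + 7.7 mL = 8.18 mL total → factor 8.18/0.48 = 17.042
Step 5: 25-fold → factor 25
Product of known-step factors = 2.043 × 10^5
Overall factor = 2.00 × 10^6 PFU/mL / (3.08 PFU/mL) = 6.4935 × 10^5
x = 6.4935 × 10^5 / 2.043 × 10^5 = 3.18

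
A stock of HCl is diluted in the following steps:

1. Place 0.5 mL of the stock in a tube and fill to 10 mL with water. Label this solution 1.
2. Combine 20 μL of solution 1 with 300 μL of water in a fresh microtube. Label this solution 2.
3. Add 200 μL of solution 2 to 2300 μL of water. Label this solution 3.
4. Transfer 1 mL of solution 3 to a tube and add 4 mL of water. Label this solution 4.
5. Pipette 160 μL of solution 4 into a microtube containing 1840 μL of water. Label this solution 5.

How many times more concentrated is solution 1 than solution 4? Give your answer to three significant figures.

Step 1: 0.5 mL brought to 10 mL → factor 10/0.5 = 20
Step 2: 20 μL + 300 μL = 320 μL total → factor 320/20 = 16
Step 3: 200 μL + 2300 μL = 2500 μL total → factor 2500/200 = 12.5
Step 4: 1 mL + 4 mL = 5 mL total → factor 5/1 = 5
Dilution factor to solution 1 = 20; to solution 4 = 20000
[solution 1]/[solution 4] = (factor to solution 4)/(factor to solution 1) = 20000/20 = 1.00 × 10^3

1.00 × 10^3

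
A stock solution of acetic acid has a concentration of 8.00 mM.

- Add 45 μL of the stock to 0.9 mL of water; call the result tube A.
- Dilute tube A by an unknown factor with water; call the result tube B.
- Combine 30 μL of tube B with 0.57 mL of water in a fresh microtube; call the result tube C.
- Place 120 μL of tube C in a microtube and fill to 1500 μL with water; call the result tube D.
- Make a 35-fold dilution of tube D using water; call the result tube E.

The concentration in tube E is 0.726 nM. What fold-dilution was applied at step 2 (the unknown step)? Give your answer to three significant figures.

Step 1: 45 μL + 0.9 mL = 945 μL total → factor 945/45 = 21
Step 2: unknown factor x
Step 3: 30 μL + 0.57 mL = 600 μL total → factor 600/30 = 20
Step 4: 120 μL brought to 1500 μL → factor 1500/120 = 12.5
Step 5: 35-fold → factor 35
Product of known-step factors = 1.8375 × 10^5
Overall factor = 8.00 mM / (0.726 nM) = 1.1019 × 10^7
x = 1.1019 × 10^7 / 1.8375 × 10^5 = 60.0

60.0-fold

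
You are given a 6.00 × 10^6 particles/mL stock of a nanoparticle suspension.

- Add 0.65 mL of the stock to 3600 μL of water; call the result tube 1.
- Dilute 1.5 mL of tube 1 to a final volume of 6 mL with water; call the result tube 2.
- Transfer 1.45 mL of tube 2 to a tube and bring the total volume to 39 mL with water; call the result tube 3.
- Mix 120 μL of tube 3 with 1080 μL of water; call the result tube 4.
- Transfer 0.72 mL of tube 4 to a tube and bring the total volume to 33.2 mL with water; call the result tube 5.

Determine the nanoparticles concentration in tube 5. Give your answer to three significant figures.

18.5 particles/mL

Step 1: 0.65 mL + 3600 μL = 4.25 mL total → factor 4.25/0.65 = 6.5385
Step 2: 1.5 mL brought to 6 mL → factor 6/1.5 = 4
Step 3: 1.45 mL brought to 39 mL → factor 39/1.45 = 26.897
Step 4: 120 μL + 1080 μL = 1200 μL total → factor 1200/120 = 10
Step 5: 0.72 mL brought to 33.2 mL → factor 33.2/0.72 = 46.111
Overall dilution factor = 6.5385 × 4 × 26.897 × 10 × 46.111 = 3.2437 × 10^5
Final = 6.00 × 10^6 particles/mL / 3.2437 × 10^5 = 18.5 particles/mL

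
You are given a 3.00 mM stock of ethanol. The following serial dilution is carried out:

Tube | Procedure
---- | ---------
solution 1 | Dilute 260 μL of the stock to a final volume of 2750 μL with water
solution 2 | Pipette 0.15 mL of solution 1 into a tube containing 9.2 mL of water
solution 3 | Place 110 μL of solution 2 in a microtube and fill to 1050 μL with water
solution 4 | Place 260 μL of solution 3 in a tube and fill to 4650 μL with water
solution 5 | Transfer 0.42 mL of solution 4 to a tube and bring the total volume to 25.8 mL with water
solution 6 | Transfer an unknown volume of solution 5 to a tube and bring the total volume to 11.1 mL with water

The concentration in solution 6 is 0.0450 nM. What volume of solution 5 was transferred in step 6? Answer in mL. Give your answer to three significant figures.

1.15 mL

Step 1: 260 μL brought to 2750 μL → factor 2750/260 = 10.577
Step 2: 0.15 mL + 9.2 mL = 9.35 mL total → factor 9.35/0.15 = 62.333
Step 3: 110 μL brought to 1050 μL → factor 1050/110 = 9.5455
Step 4: 260 μL brought to 4650 μL → factor 4650/260 = 17.885
Step 5: 0.42 mL brought to 25.8 mL → factor 25.8/0.42 = 61.429
Step 6: v brought to 11.1 mL → factor = 11.1 mL/v
Product of known-step factors = 6.914 × 10^6
Overall factor = 3.00 mM / (0.0450 nM) = 6.6667 × 10^7
Step-6 factor = 6.6667 × 10^7 / 6.914 × 10^6 = 9.6423
v = 11.1 mL / 9.6423 = 1.15 mL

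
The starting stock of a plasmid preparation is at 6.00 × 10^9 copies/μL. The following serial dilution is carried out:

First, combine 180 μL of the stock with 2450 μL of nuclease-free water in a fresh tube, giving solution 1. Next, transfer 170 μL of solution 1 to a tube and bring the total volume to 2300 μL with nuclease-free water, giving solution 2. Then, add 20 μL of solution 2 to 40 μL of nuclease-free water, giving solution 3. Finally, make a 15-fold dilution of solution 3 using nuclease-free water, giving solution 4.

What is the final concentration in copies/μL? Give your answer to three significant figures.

Step 1: 180 μL + 2450 μL = 2630 μL total → factor 2630/180 = 14.611
Step 2: 170 μL brought to 2300 μL → factor 2300/170 = 13.529
Step 3: 20 μL + 40 μL = 60 μL total → factor 60/20 = 3
Step 4: 15-fold → factor 15
Overall dilution factor = 14.611 × 13.529 × 3 × 15 = 8895.6
Final = 6.00 × 10^9 copies/μL / 8895.6 = 6.74 × 10^5 copies/μL

6.74 × 10^5 copies/μL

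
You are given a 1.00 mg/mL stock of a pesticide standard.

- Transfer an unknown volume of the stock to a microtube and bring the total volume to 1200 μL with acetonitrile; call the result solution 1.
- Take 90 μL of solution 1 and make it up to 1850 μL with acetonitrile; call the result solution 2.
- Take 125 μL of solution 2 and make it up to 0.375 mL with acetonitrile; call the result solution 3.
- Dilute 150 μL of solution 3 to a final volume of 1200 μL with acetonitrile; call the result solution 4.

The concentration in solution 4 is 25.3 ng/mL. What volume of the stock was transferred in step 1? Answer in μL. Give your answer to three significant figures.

15.0 μL

Step 1: v brought to 1200 μL → factor = 1200 μL/v
Step 2: 90 μL brought to 1850 μL → factor 1850/90 = 20.556
Step 3: 125 μL brought to 0.375 mL → factor 375/125 = 3
Step 4: 150 μL brought to 1200 μL → factor 1200/150 = 8
Product of known-step factors = 493.33
Overall factor = 1.00 mg/mL / (25.3 ng/mL) = 39526
Step-1 factor = 39526 / 493.33 = 80.12
v = 1200 μL / 80.12 = 15.0 μL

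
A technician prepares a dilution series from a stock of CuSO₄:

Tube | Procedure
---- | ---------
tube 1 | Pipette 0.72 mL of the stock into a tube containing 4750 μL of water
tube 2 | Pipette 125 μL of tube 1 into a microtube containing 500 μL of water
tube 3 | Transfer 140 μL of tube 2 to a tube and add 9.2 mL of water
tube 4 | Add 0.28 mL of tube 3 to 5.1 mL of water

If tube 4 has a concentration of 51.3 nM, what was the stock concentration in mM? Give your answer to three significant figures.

Step 1: 0.72 mL + 4750 μL = 5.47 mL total → factor 5.47/0.72 = 7.5972
Step 2: 125 μL + 500 μL = 625 μL total → factor 625/125 = 5
Step 3: 140 μL + 9.2 mL = 9340 μL total → factor 9340/140 = 66.714
Step 4: 0.28 mL + 5.1 mL = 5.38 mL total → factor 5.38/0.28 = 19.214
Overall dilution factor = 7.5972 × 5 × 66.714 × 19.214 = 48693
Stock = 51.3 nM × 48693 = 2.498 × 10^6 nM = 2.50 mM

2.50 mM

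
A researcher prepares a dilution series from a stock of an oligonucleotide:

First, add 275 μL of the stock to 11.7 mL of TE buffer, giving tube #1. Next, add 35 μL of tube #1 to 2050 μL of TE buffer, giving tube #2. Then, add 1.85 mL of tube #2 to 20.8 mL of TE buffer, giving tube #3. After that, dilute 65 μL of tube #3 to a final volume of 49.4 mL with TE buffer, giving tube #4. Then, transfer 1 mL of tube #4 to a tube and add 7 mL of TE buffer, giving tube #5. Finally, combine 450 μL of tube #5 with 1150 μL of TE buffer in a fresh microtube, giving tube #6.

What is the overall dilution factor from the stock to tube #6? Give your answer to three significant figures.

6.87 × 10^8

Step 1: 275 μL + 11.7 mL = 11975 μL total → factor 11975/275 = 43.545
Step 2: 35 μL + 2050 μL = 2085 μL total → factor 2085/35 = 59.571
Step 3: 1.85 mL + 20.8 mL = 22.65 mL total → factor 22.65/1.85 = 12.243
Step 4: 65 μL brought to 49.4 mL → factor 49400/65 = 760
Step 5: 1 mL + 7 mL = 8 mL total → factor 8/1 = 8
Step 6: 450 μL + 1150 μL = 1600 μL total → factor 1600/450 = 3.5556
Overall dilution factor = 43.545 × 59.571 × 12.243 × 760 × 8 × 3.5556 = 6.8658 × 10^8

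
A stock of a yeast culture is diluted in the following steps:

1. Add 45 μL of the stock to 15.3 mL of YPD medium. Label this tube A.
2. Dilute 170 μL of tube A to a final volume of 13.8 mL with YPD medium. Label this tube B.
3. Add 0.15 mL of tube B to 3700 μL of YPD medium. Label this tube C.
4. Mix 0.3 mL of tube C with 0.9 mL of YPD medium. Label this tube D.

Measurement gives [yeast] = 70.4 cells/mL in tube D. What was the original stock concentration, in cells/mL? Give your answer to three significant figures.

2.00 × 10^8 cells/mL

Step 1: 45 μL + 15.3 mL = 15345 μL total → factor 15345/45 = 341
Step 2: 170 μL brought to 13.8 mL → factor 13800/170 = 81.176
Step 3: 0.15 mL + 3700 μL = 3.85 mL total → factor 3.85/0.15 = 25.667
Step 4: 0.3 mL + 0.9 mL = 1.2 mL total → factor 1.2/0.3 = 4
Overall dilution factor = 341 × 81.176 × 25.667 × 4 = 2.8419 × 10^6
Stock = 70.4 cells/mL × 2.8419 × 10^6 = 2.00 × 10^8 cells/mL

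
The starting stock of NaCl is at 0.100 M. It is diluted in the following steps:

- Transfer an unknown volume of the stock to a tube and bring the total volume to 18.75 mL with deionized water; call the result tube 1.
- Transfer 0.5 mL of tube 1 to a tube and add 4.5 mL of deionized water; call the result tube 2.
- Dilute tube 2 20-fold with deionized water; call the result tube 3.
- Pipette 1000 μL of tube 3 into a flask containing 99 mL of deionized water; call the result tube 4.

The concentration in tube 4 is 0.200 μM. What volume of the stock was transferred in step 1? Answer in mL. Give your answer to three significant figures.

0.750 mL

Step 1: v brought to 18.75 mL → factor = 18.75 mL/v
Step 2: 0.5 mL + 4.5 mL = 5 mL total → factor 5/0.5 = 10
Step 3: 20-fold → factor 20
Step 4: 1000 μL + 99 mL = 1 × 10^5 μL total → factor 1 × 10^5/1000 = 100
Product of known-step factors = 20000
Overall factor = 0.100 M / (0.200 μM) = 5 × 10^5
Step-1 factor = 5 × 10^5 / 20000 = 25
v = 18.75 mL / 25 = 0.750 mL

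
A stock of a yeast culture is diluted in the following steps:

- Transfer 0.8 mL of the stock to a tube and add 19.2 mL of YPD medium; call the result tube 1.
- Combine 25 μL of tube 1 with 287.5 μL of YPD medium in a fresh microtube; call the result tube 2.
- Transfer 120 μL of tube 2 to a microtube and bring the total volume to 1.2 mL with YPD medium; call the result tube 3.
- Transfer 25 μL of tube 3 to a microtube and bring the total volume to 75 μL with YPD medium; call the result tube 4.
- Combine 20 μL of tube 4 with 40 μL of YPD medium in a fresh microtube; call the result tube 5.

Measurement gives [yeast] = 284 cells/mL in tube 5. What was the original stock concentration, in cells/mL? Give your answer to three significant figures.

Step 1: 0.8 mL + 19.2 mL = 20 mL total → factor 20/0.8 = 25
Step 2: 25 μL + 287.5 μL = 312.5 μL total → factor 312.5/25 = 12.5
Step 3: 120 μL brought to 1.2 mL → factor 1200/120 = 10
Step 4: 25 μL brought to 75 μL → factor 75/25 = 3
Step 5: 20 μL + 40 μL = 60 μL total → factor 60/20 = 3
Overall dilution factor = 25 × 12.5 × 10 × 3 × 3 = 28125
Stock = 284 cells/mL × 28125 = 7.99 × 10^6 cells/mL

7.99 × 10^6 cells/mL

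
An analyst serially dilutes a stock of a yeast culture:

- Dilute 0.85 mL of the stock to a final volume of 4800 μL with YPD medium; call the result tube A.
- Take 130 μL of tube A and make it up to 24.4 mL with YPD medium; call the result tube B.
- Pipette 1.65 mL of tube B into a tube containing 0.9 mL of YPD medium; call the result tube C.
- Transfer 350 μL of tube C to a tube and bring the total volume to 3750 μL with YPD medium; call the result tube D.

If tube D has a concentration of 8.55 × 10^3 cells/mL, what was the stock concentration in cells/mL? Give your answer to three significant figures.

Step 1: 0.85 mL brought to 4800 μL → factor 4.8/0.85 = 5.6471
Step 2: 130 μL brought to 24.4 mL → factor 24400/130 = 187.69
Step 3: 1.65 mL + 0.9 mL = 2.55 mL total → factor 2.55/1.65 = 1.5455
Step 4: 350 μL brought to 3750 μL → factor 3750/350 = 10.714
Overall dilution factor = 5.6471 × 187.69 × 1.5455 × 10.714 = 17550
Stock = 8.55 × 10^3 cells/mL × 17550 = 1.50 × 10^8 cells/mL

1.50 × 10^8 cells/mL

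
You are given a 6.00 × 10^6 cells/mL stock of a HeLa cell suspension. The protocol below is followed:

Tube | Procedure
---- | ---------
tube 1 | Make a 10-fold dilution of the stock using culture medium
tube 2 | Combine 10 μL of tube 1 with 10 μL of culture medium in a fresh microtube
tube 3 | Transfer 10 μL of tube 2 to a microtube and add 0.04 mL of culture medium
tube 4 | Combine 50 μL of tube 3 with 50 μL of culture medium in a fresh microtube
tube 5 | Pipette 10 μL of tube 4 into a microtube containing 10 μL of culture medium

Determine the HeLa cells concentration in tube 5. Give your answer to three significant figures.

Step 1: 10-fold → factor 10
Step 2: 10 μL + 10 μL = 20 μL total → factor 20/10 = 2
Step 3: 10 μL + 0.04 mL = 50 μL total → factor 50/10 = 5
Step 4: 50 μL + 50 μL = 100 μL total → factor 100/50 = 2
Step 5: 10 μL + 10 μL = 20 μL total → factor 20/10 = 2
Overall dilution factor = 10 × 2 × 5 × 2 × 2 = 400
Final = 6.00 × 10^6 cells/mL / 400 = 1.50 × 10^4 cells/mL

1.50 × 10^4 cells/mL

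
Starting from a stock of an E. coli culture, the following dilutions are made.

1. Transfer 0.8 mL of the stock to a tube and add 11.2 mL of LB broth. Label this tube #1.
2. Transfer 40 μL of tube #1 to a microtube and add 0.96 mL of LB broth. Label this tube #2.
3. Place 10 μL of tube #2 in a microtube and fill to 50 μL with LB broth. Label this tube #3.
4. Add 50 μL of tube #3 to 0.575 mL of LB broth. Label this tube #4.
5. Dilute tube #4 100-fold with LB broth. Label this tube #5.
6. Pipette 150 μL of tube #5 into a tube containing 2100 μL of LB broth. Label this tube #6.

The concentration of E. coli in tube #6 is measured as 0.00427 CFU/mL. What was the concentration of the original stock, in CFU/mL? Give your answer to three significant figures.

1.50 × 10^5 CFU/mL

Step 1: 0.8 mL + 11.2 mL = 12 mL total → factor 12/0.8 = 15
Step 2: 40 μL + 0.96 mL = 1000 μL total → factor 1000/40 = 25
Step 3: 10 μL brought to 50 μL → factor 50/10 = 5
Step 4: 50 μL + 0.575 mL = 625 μL total → factor 625/50 = 12.5
Step 5: 100-fold → factor 100
Step 6: 150 μL + 2100 μL = 2250 μL total → factor 2250/150 = 15
Overall dilution factor = 15 × 25 × 5 × 12.5 × 100 × 15 = 3.5156 × 10^7
Stock = 0.00427 CFU/mL × 3.5156 × 10^7 = 1.50 × 10^5 CFU/mL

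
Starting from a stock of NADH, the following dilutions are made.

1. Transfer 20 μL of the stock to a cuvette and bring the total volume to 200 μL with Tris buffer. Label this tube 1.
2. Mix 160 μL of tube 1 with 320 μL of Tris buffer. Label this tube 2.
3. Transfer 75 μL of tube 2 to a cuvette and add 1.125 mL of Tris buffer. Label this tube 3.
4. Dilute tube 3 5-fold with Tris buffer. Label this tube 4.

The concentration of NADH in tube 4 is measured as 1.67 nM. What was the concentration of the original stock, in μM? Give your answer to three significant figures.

Step 1: 20 μL brought to 200 μL → factor 200/20 = 10
Step 2: 160 μL + 320 μL = 480 μL total → factor 480/160 = 3
Step 3: 75 μL + 1.125 mL = 1200 μL total → factor 1200/75 = 16
Step 4: 5-fold → factor 5
Overall dilution factor = 10 × 3 × 16 × 5 = 2400
Stock = 1.67 nM × 2400 = 4008 nM = 4.01 μM

4.01 μM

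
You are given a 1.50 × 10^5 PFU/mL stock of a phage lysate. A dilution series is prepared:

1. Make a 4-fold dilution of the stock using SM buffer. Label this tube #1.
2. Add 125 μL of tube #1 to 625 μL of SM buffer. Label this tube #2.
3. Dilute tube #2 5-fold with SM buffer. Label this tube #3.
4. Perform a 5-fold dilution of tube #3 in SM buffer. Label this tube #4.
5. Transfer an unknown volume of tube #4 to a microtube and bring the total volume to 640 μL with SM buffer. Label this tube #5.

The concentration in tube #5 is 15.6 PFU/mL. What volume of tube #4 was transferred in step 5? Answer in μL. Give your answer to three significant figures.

39.9 μL

Step 1: 4-fold → factor 4
Step 2: 125 μL + 625 μL = 750 μL total → factor 750/125 = 6
Step 3: 5-fold → factor 5
Step 4: 5-fold → factor 5
Step 5: v brought to 640 μL → factor = 640 μL/v
Product of known-step factors = 600
Overall factor = 1.50 × 10^5 PFU/mL / (15.6 PFU/mL) = 9615.4
Step-5 factor = 9615.4 / 600 = 16.026
v = 640 μL / 16.026 = 39.9 μL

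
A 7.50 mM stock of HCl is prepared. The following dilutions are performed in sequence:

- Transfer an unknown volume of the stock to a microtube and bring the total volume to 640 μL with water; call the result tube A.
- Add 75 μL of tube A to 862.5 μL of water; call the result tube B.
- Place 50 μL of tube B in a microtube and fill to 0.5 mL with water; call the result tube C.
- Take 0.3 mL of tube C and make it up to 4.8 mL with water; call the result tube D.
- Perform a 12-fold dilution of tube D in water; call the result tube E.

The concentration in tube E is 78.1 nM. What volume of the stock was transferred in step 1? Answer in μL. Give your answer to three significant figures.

160 μL

Step 1: v brought to 640 μL → factor = 640 μL/v
Step 2: 75 μL + 862.5 μL = 937.5 μL total → factor 937.5/75 = 12.5
Step 3: 50 μL brought to 0.5 mL → factor 500/50 = 10
Step 4: 0.3 mL brought to 4.8 mL → factor 4.8/0.3 = 16
Step 5: 12-fold → factor 12
Product of known-step factors = 24000
Overall factor = 7.50 mM / (78.1 nM) = 96031
Step-1 factor = 96031 / 24000 = 4.0013
v = 640 μL / 4.0013 = 160 μL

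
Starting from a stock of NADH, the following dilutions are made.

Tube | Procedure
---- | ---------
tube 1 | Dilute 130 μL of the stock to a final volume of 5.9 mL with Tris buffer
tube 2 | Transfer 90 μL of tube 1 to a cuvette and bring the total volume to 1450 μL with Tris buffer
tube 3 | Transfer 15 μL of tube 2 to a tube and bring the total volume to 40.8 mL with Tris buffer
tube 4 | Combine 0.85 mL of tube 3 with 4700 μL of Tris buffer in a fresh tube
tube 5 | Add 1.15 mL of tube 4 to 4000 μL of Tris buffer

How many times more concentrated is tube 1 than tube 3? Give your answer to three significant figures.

Step 1: 130 μL brought to 5.9 mL → factor 5900/130 = 45.385
Step 2: 90 μL brought to 1450 μL → factor 1450/90 = 16.111
Step 3: 15 μL brought to 40.8 mL → factor 40800/15 = 2720
Dilution factor to tube 1 = 45.385; to tube 3 = 1.9889 × 10^6
[tube 1]/[tube 3] = (factor to tube 3)/(factor to tube 1) = 1.9889 × 10^6/45.385 = 4.38 × 10^4

4.38 × 10^4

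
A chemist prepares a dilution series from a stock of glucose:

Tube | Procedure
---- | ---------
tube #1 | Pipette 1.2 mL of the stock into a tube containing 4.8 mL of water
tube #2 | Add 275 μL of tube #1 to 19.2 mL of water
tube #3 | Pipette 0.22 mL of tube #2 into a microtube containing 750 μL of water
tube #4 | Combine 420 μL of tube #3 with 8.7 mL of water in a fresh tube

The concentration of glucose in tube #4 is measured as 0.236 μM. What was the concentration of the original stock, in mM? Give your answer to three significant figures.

Step 1: 1.2 mL + 4.8 mL = 6 mL total → factor 6/1.2 = 5
Step 2: 275 μL + 19.2 mL = 19475 μL total → factor 19475/275 = 70.818
Step 3: 0.22 mL + 750 μL = 0.97 mL total → factor 0.97/0.22 = 4.4091
Step 4: 420 μL + 8.7 mL = 9120 μL total → factor 9120/420 = 21.714
Overall dilution factor = 5 × 70.818 × 4.4091 × 21.714 = 33901
Stock = 0.236 μM × 33901 = 8001 μM = 8.00 mM

8.00 mM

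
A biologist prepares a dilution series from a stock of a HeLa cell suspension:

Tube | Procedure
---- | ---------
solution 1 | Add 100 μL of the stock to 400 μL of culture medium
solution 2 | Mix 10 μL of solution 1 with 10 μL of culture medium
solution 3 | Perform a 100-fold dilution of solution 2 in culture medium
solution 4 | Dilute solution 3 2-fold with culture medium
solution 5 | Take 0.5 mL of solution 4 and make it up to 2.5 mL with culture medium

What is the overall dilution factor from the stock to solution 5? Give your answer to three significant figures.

Step 1: 100 μL + 400 μL = 500 μL total → factor 500/100 = 5
Step 2: 10 μL + 10 μL = 20 μL total → factor 20/10 = 2
Step 3: 100-fold → factor 100
Step 4: 2-fold → factor 2
Step 5: 0.5 mL brought to 2.5 mL → factor 2.5/0.5 = 5
Overall dilution factor = 5 × 2 × 100 × 2 × 5 = 10000

1.00 × 10^4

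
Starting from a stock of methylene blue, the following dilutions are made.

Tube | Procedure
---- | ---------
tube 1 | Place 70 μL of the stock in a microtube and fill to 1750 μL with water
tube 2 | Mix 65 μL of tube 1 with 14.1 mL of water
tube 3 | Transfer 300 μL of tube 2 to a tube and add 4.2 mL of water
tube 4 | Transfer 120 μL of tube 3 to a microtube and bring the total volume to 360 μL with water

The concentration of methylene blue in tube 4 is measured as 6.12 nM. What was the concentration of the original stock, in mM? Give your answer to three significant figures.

1.50 mM

Step 1: 70 μL brought to 1750 μL → factor 1750/70 = 25
Step 2: 65 μL + 14.1 mL = 14165 μL total → factor 14165/65 = 217.92
Step 3: 300 μL + 4.2 mL = 4500 μL total → factor 4500/300 = 15
Step 4: 120 μL brought to 360 μL → factor 360/120 = 3
Overall dilution factor = 25 × 217.92 × 15 × 3 = 2.4516 × 10^5
Stock = 6.12 nM × 2.4516 × 10^5 = 1.500 × 10^6 nM = 1.50 mM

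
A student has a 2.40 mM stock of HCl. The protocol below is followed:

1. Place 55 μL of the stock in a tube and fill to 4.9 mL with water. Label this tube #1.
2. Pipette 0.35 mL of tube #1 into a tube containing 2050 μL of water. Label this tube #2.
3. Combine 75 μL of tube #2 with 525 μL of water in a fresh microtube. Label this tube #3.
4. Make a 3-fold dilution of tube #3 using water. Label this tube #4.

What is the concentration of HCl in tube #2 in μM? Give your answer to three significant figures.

Step 1: 55 μL brought to 4.9 mL → factor 4900/55 = 89.091
Step 2: 0.35 mL + 2050 μL = 2.4 mL total → factor 2.4/0.35 = 6.8571
Dilution factor through tube #2 = 89.091 × 6.8571 = 610.91
[tube #2] = 2.40 mM / 610.91 = 0.003929 mM = 3.93 μM

3.93 μM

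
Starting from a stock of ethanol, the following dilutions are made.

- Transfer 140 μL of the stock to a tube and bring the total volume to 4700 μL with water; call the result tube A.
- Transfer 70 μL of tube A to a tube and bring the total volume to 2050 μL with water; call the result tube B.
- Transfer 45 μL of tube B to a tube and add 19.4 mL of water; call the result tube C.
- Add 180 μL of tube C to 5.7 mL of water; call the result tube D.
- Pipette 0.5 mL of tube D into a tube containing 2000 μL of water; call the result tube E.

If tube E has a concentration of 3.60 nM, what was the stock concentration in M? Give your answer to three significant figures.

0.250 M

Step 1: 140 μL brought to 4700 μL → factor 4700/140 = 33.571
Step 2: 70 μL brought to 2050 μL → factor 2050/70 = 29.286
Step 3: 45 μL + 19.4 mL = 19445 μL total → factor 19445/45 = 432.11
Step 4: 180 μL + 5.7 mL = 5880 μL total → factor 5880/180 = 32.667
Step 5: 0.5 mL + 2000 μL = 2.5 mL total → factor 2.5/0.5 = 5
Overall dilution factor = 33.571 × 29.286 × 432.11 × 32.667 × 5 = 6.939 × 10^7
Stock = 3.60 nM × 6.939 × 10^7 = 2.498 × 10^8 nM = 0.250 M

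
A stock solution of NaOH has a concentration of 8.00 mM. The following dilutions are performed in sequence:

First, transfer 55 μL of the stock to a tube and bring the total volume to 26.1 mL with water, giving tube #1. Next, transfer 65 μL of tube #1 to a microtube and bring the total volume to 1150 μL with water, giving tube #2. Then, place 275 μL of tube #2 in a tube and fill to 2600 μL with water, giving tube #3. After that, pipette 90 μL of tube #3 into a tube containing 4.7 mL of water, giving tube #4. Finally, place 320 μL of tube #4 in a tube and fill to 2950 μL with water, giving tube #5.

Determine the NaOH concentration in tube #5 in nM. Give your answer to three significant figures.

0.205 nM

Step 1: 55 μL brought to 26.1 mL → factor 26100/55 = 474.55
Step 2: 65 μL brought to 1150 μL → factor 1150/65 = 17.692
Step 3: 275 μL brought to 2600 μL → factor 2600/275 = 9.4545
Step 4: 90 μL + 4.7 mL = 4790 μL total → factor 4790/90 = 53.222
Step 5: 320 μL brought to 2950 μL → factor 2950/320 = 9.2188
Overall dilution factor = 474.55 × 17.692 × 9.4545 × 53.222 × 9.2188 = 3.8946 × 10^7
Final = 8.00 mM / 3.8946 × 10^7 = 2.054 × 10^-7 mM = 0.205 nM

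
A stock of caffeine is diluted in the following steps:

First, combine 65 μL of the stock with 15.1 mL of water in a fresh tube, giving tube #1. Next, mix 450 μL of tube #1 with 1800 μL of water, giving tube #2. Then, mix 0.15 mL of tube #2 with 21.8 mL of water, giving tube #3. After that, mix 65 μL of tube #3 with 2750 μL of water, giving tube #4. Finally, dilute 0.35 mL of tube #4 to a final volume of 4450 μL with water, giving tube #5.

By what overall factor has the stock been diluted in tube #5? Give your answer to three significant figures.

9.40 × 10^7

Step 1: 65 μL + 15.1 mL = 15165 μL total → factor 15165/65 = 233.31
Step 2: 450 μL + 1800 μL = 2250 μL total → factor 2250/450 = 5
Step 3: 0.15 mL + 21.8 mL = 21.95 mL total → factor 21.95/0.15 = 146.33
Step 4: 65 μL + 2750 μL = 2815 μL total → factor 2815/65 = 43.308
Step 5: 0.35 mL brought to 4450 μL → factor 4.45/0.35 = 12.714
Overall dilution factor = 233.31 × 5 × 146.33 × 43.308 × 12.714 = 9.3994 × 10^7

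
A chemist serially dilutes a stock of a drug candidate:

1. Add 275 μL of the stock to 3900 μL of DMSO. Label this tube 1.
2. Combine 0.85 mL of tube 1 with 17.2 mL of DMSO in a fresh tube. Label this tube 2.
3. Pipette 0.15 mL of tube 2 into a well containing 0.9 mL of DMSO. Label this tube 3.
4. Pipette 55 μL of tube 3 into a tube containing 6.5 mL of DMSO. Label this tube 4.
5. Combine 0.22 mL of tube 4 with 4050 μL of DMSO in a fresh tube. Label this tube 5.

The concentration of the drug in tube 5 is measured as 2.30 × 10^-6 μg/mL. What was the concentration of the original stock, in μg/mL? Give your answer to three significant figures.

Step 1: 275 μL + 3900 μL = 4175 μL total → factor 4175/275 = 15.182
Step 2: 0.85 mL + 17.2 mL = 18.05 mL total → factor 18.05/0.85 = 21.235
Step 3: 0.15 mL + 0.9 mL = 1.05 mL total → factor 1.05/0.15 = 7
Step 4: 55 μL + 6.5 mL = 6555 μL total → factor 6555/55 = 119.18
Step 5: 0.22 mL + 4050 μL = 4.27 mL total → factor 4.27/0.22 = 19.409
Overall dilution factor = 15.182 × 21.235 × 7 × 119.18 × 19.409 = 5.2203 × 10^6
Stock = 2.30 × 10^-6 μg/mL × 5.2203 × 10^6 = 12.0 μg/mL

12.0 μg/mL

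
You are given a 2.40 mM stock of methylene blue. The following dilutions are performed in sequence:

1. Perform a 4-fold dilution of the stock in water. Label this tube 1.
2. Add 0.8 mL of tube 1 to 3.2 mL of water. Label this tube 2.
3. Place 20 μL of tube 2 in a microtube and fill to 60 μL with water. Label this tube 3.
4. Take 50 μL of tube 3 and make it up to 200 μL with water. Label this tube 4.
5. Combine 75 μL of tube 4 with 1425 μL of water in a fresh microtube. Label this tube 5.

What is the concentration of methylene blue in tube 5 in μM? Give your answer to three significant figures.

Step 1: 4-fold → factor 4
Step 2: 0.8 mL + 3.2 mL = 4 mL total → factor 4/0.8 = 5
Step 3: 20 μL brought to 60 μL → factor 60/20 = 3
Step 4: 50 μL brought to 200 μL → factor 200/50 = 4
Step 5: 75 μL + 1425 μL = 1500 μL total → factor 1500/75 = 20
Overall dilution factor = 4 × 5 × 3 × 4 × 20 = 4800
Final = 2.40 mM / 4800 = 0.0005000 mM = 0.500 μM

0.500 μM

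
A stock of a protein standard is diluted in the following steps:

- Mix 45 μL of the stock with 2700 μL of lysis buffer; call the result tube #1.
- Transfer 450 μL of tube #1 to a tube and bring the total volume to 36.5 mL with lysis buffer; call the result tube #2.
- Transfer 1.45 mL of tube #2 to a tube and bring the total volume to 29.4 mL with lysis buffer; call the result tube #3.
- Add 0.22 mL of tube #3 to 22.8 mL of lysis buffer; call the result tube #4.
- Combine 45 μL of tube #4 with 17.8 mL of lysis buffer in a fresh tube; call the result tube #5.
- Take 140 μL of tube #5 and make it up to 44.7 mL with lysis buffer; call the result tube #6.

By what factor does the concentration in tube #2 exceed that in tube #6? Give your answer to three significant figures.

2.69 × 10^8

Step 1: 45 μL + 2700 μL = 2745 μL total → factor 2745/45 = 61
Step 2: 450 μL brought to 36.5 mL → factor 36500/450 = 81.111
Step 3: 1.45 mL brought to 29.4 mL → factor 29.4/1.45 = 20.276
Step 4: 0.22 mL + 22.8 mL = 23.02 mL total → factor 23.02/0.22 = 104.64
Step 5: 45 μL + 17.8 mL = 17845 μL total → factor 17845/45 = 396.56
Step 6: 140 μL brought to 44.7 mL → factor 44700/140 = 319.29
Dilution factor to tube #2 = 4947.8; to tube #6 = 1.3291 × 10^12
[tube #2]/[tube #6] = (factor to tube #6)/(factor to tube #2) = 1.3291 × 10^12/4947.8 = 2.69 × 10^8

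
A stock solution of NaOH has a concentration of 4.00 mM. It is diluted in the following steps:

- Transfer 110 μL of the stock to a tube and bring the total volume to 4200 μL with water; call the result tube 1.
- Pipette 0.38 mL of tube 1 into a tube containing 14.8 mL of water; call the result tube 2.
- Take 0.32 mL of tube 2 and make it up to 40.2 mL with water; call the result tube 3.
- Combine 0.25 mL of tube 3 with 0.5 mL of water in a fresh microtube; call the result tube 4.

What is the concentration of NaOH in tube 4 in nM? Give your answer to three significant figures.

Step 1: 110 μL brought to 4200 μL → factor 4200/110 = 38.182
Step 2: 0.38 mL + 14.8 mL = 15.18 mL total → factor 15.18/0.38 = 39.947
Step 3: 0.32 mL brought to 40.2 mL → factor 40.2/0.32 = 125.62
Step 4: 0.25 mL + 0.5 mL = 0.75 mL total → factor 0.75/0.25 = 3
Overall dilution factor = 38.182 × 39.947 × 125.62 × 3 = 5.7483 × 10^5
Final = 4.00 mM / 5.7483 × 10^5 = 6.959 × 10^-6 mM = 6.96 nM

6.96 nM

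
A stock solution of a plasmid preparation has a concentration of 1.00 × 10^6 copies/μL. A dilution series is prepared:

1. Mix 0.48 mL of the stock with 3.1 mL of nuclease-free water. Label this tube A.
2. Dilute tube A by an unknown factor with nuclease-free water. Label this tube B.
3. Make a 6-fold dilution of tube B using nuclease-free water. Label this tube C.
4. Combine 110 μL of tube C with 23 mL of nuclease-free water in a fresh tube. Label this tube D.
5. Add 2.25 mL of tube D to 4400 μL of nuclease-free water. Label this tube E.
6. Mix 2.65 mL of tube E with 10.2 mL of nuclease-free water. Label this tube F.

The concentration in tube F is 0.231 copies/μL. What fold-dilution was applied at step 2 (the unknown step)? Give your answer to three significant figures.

32.1-fold

Step 1: 0.48 mL + 3.1 mL = 3.58 mL total → factor 3.58/0.48 = 7.4583
Step 2: unknown factor x
Step 3: 6-fold → factor 6
Step 4: 110 μL + 23 mL = 23110 μL total → factor 23110/110 = 210.09
Step 5: 2.25 mL + 4400 μL = 6.65 mL total → factor 6.65/2.25 = 2.9556
Step 6: 2.65 mL + 10.2 mL = 12.85 mL total → factor 12.85/2.65 = 4.8491
Product of known-step factors = 1.3474 × 10^5
Overall factor = 1.00 × 10^6 copies/μL / (0.231 copies/μL) = 4.329 × 10^6
x = 4.329 × 10^6 / 1.3474 × 10^5 = 32.1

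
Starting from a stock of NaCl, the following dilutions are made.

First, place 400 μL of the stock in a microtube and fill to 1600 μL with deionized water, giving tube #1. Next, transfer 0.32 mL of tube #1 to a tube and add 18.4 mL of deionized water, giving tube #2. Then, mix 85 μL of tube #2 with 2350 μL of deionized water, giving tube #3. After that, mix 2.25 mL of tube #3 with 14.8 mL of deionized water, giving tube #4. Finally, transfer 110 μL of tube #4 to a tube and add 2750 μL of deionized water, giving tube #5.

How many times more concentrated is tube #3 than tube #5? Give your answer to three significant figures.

197

Step 1: 400 μL brought to 1600 μL → factor 1600/400 = 4
Step 2: 0.32 mL + 18.4 mL = 18.72 mL total → factor 18.72/0.32 = 58.5
Step 3: 85 μL + 2350 μL = 2435 μL total → factor 2435/85 = 28.647
Step 4: 2.25 mL + 14.8 mL = 17.05 mL total → factor 17.05/2.25 = 7.5778
Step 5: 110 μL + 2750 μL = 2860 μL total → factor 2860/110 = 26
Dilution factor to tube #3 = 6703.4; to tube #5 = 1.3207 × 10^6
[tube #3]/[tube #5] = (factor to tube #5)/(factor to tube #3) = 1.3207 × 10^6/6703.4 = 197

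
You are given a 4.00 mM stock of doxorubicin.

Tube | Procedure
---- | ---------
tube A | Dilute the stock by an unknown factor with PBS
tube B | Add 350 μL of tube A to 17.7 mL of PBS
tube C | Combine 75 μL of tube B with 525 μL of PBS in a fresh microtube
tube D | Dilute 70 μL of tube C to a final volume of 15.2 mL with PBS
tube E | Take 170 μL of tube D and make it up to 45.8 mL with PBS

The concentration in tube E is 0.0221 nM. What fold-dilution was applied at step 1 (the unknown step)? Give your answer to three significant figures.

Step 1: unknown factor x
Step 2: 350 μL + 17.7 mL = 18050 μL total → factor 18050/350 = 51.571
Step 3: 75 μL + 525 μL = 600 μL total → factor 600/75 = 8
Step 4: 70 μL brought to 15.2 mL → factor 15200/70 = 217.14
Step 5: 170 μL brought to 45.8 mL → factor 45800/170 = 269.41
Product of known-step factors = 2.4136 × 10^7
Overall factor = 4.00 mM / (0.0221 nM) = 1.81 × 10^8
x = 1.81 × 10^8 / 2.4136 × 10^7 = 7.50

7.50-fold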